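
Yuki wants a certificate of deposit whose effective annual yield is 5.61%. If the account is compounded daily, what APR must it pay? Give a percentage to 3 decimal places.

5.459%

(1 + r/365)^365 − 1 = 0.0561, so 1 + r/365 = 1.0561^(1/365).
r/365 = 0.000150, so r = 0.054587 = 5.459%.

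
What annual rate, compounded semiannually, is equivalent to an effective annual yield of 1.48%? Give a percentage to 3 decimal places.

(1 + r/2)^2 − 1 = 0.0148, so 1 + r/2 = 1.0148^(1/2).
r/2 = 0.007373, so r = 0.014746 = 1.475%.

1.475%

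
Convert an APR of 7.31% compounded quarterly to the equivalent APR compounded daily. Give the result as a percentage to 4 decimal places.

EAR = (1 + 0.0731/4)^4 − 1 = 0.075128.
Solve (1 + r/365)^365 = 1.075128: r/365 = 1.075128^(1/365) − 1 = 0.000198, so r = 0.072447 = 7.2447%.

7.2447%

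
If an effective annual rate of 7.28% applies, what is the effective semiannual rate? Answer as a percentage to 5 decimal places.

3.57606%

The per-half-year rate i satisfies (1 + i)^2 = 1 + 0.0728.
i = 1.0728^(1/2) − 1 = 0.0357606 = 3.57606%.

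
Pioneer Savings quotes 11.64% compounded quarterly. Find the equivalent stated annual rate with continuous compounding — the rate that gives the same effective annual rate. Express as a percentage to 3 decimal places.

11.474%

EAR = (1 + 0.1164/4)^4 − 1 = 0.121580.
Equivalent continuous rate: r = ln(1 + 0.121580) = 0.114739 = 11.474%.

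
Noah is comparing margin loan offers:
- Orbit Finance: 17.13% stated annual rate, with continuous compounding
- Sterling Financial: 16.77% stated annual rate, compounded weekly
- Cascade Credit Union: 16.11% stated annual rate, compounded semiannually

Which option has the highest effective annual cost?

Orbit Finance

Orbit Finance: e^0.1713 − 1 = 18.685%
Sterling Financial: (1 + 0.1677/52)^52 − 1 = 18.226%
Cascade Credit Union: (1 + 0.1611/2)^2 − 1 = 16.759%
The highest effective annual rate is Orbit Finance at 18.685%.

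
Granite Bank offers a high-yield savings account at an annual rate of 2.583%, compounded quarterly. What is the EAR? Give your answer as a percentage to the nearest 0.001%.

EAR = (1 + 0.02583/4)^4 − 1.
= 1.026081 − 1 = 2.608%.

2.608%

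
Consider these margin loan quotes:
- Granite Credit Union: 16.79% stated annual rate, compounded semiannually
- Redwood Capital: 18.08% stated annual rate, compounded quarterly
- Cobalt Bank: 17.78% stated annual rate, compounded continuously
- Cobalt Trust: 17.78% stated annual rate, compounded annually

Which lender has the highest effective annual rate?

Granite Credit Union: (1 + 0.1679/2)^2 − 1 = 17.495%
Redwood Capital: (1 + 0.1808/4)^4 − 1 = 19.343%
Cobalt Bank: e^0.1778 − 1 = 19.459%
Cobalt Trust: compounded annually, EAR = 17.780%
The highest effective annual rate is Cobalt Bank at 19.459%.

Cobalt Bank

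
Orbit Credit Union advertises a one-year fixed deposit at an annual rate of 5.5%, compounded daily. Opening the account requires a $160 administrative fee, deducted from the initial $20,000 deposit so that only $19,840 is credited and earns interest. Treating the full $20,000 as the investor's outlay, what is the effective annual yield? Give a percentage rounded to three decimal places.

4.808%

Value after one year: 19,840 × (1 + 0.055/365)^365 = 19,840 × 1.056536 = $20,961.68.
Effective yield on the $20,000 outlay: 20,961.68 / 20,000 − 1 = 0.048084 = 4.808%.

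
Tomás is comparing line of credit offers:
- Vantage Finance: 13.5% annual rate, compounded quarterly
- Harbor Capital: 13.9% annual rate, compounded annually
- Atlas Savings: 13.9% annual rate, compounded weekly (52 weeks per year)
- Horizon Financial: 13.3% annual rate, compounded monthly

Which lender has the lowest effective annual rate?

Vantage Finance: (1 + 0.135/4)^4 − 1 = 14.199%
Harbor Capital: compounded annually, EAR = 13.900%
Atlas Savings: (1 + 0.139/52)^52 − 1 = 14.891%
Horizon Financial: (1 + 0.133/12)^12 − 1 = 14.141%
The lowest effective annual rate is Harbor Capital at 13.900%.

Harbor Capital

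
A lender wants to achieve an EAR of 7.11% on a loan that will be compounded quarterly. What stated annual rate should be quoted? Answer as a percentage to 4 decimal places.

(1 + r/4)^4 − 1 = 0.0711, so 1 + r/4 = 1.0711^(1/4).
r/4 = 0.017320, so r = 0.069279 = 6.9279%.

6.9279%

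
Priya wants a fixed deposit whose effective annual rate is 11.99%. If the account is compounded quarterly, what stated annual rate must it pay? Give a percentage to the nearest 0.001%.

11.486%

(1 + r/4)^4 − 1 = 0.1199, so 1 + r/4 = 1.1199^(1/4).
r/4 = 0.028714, so r = 0.114858 = 11.486%.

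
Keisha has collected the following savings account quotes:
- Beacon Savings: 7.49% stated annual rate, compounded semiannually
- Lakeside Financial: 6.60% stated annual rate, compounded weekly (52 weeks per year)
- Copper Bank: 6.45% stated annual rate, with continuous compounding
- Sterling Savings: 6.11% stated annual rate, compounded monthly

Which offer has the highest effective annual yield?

Beacon Savings

Beacon Savings: (1 + 0.0749/2)^2 − 1 = 7.630%
Lakeside Financial: (1 + 0.0660/52)^52 − 1 = 6.818%
Copper Bank: e^0.0645 − 1 = 6.663%
Sterling Savings: (1 + 0.0611/12)^12 − 1 = 6.284%
The highest effective annual rate is Beacon Savings at 7.630%.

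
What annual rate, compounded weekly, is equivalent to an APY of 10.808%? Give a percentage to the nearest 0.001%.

10.273%

(1 + r/52)^52 − 1 = 0.10808, so 1 + r/52 = 1.10808^(1/52).
r/52 = 0.001976, so r = 0.102730 = 10.273%.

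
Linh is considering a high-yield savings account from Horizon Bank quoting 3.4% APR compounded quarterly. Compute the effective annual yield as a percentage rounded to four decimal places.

EAR = (1 + 0.034/4)^4 − 1.
= (1 + 0.008500)^4 − 1 = 1.034436 − 1 = 3.4436%.

3.4436%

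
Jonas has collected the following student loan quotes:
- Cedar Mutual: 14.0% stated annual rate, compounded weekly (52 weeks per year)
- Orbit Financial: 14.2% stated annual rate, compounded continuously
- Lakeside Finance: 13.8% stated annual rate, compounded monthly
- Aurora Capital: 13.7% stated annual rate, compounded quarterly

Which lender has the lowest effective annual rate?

Aurora Capital

Cedar Mutual: (1 + 0.140/52)^52 − 1 = 15.006%
Orbit Financial: e^0.142 − 1 = 15.258%
Lakeside Finance: (1 + 0.138/12)^12 − 1 = 14.707%
Aurora Capital: (1 + 0.137/4)^4 − 1 = 14.420%
The lowest effective annual rate is Aurora Capital at 14.420%.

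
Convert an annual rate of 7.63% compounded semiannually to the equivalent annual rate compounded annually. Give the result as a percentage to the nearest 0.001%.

7.776%

EAR = (1 + 0.0763/2)^2 − 1 = 0.077755.
Compounded annually, the equivalent nominal rate is the EAR itself: 7.776%.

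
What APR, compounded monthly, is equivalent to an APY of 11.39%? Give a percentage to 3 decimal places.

(1 + r/12)^12 − 1 = 0.1139, so 1 + r/12 = 1.1139^(1/12).
r/12 = 0.009029, so r = 0.108354 = 10.835%.

10.835%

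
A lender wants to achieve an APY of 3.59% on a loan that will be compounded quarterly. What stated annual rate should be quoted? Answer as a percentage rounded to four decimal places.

(1 + r/4)^4 − 1 = 0.0359, so 1 + r/4 = 1.0359^(1/4).
r/4 = 0.008857, so r = 0.035427 = 3.5427%.

3.5427%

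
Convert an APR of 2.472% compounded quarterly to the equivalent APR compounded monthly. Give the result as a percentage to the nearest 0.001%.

2.467%

EAR = (1 + 0.02472/4)^4 − 1 = 0.024950.
Solve (1 + r/12)^12 = 1.024950: r/12 = 1.024950^(1/12) − 1 = 0.002056, so r = 0.024669 = 2.467%.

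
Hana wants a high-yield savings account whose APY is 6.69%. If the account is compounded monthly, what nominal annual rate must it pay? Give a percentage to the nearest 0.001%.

6.493%

(1 + r/12)^12 − 1 = 0.0669, so 1 + r/12 = 1.0669^(1/12).
r/12 = 0.005411, so r = 0.064932 = 6.493%.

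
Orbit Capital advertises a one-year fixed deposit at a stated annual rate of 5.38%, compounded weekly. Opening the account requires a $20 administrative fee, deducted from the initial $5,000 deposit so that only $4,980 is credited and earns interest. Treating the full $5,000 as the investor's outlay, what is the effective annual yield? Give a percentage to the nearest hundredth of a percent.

Value after one year: 4,980 × (1 + 0.0538/52)^52 = 4,980 × 1.055244 = $5,255.12.
Effective yield on the $5,000 outlay: 5,255.12 / 5,000 − 1 = 0.051023 = 5.10%.

5.10%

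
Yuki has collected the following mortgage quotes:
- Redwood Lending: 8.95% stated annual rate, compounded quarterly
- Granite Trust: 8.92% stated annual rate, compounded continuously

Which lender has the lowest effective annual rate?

Redwood Lending

Redwood Lending: (1 + 0.0895/4)^4 − 1 = 9.255%
Granite Trust: e^0.0892 − 1 = 9.330%
The lowest effective annual rate is Redwood Lending at 9.255%.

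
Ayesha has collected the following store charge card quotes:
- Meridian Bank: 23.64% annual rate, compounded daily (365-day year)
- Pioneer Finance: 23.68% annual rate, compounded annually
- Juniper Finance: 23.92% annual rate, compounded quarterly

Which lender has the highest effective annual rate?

Meridian Bank

Meridian Bank: (1 + 0.2364/365)^365 − 1 = 26.658%
Pioneer Finance: compounded annually, EAR = 23.680%
Juniper Finance: (1 + 0.2392/4)^4 − 1 = 26.152%
The highest effective annual rate is Meridian Bank at 26.658%.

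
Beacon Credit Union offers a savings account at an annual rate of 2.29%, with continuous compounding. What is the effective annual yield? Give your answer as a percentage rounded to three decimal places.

With continuous compounding, EAR = e^0.0229 − 1.
e^0.0229 = 1.023164, so EAR = 0.023164 = 2.316%.

2.316%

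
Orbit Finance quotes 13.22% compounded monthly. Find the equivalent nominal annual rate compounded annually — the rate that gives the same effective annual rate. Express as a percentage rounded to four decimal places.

14.0512%

EAR = (1 + 0.1322/12)^12 − 1 = 0.140512.
Compounded annually, the equivalent nominal rate is the EAR itself: 14.0512%.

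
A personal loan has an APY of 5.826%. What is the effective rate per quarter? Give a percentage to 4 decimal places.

The per-quarter rate i satisfies (1 + i)^4 = 1 + 0.05826.
i = 1.05826^(1/4) − 1 = 0.0142572 = 1.4257%.

1.4257%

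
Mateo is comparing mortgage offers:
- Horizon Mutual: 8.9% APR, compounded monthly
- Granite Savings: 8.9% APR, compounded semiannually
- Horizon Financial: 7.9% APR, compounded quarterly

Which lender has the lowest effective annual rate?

Horizon Mutual: (1 + 0.089/12)^12 − 1 = 9.272%
Granite Savings: (1 + 0.089/2)^2 − 1 = 9.098%
Horizon Financial: (1 + 0.079/4)^4 − 1 = 8.137%
The lowest effective annual rate is Horizon Financial at 8.137%.

Horizon Financial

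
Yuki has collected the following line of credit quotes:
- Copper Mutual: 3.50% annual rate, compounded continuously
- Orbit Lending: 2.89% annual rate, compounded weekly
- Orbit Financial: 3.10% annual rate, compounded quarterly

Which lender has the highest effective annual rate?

Copper Mutual: e^0.0350 − 1 = 3.562%
Orbit Lending: (1 + 0.0289/52)^52 − 1 = 2.931%
Orbit Financial: (1 + 0.0310/4)^4 − 1 = 3.136%
The highest effective annual rate is Copper Mutual at 3.562%.

Copper Mutual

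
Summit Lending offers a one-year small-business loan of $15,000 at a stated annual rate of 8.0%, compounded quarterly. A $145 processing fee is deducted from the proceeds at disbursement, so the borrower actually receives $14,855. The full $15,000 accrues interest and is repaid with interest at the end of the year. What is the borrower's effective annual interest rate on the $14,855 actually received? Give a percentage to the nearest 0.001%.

Amount owed after one year: 15,000 × (1 + 0.080/4)^4 = 15,000 × 1.082432 = $16,236.48.
Effective rate on net proceeds: 16,236.48 / 14,855 − 1 = 0.092998 = 9.300%.

9.300%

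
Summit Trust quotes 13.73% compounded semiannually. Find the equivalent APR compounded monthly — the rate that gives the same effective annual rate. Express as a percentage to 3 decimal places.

EAR = (1 + 0.1373/2)^2 − 1 = 0.142013.
Solve (1 + r/12)^12 = 1.142013: r/12 = 1.142013^(1/12) − 1 = 0.011127, so r = 0.133530 = 13.353%.

13.353%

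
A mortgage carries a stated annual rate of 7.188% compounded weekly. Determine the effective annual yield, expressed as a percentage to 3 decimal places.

7.447%

EAR = (1 + 0.07188/52)^52 − 1.
= 1.074473 − 1 = 7.447%.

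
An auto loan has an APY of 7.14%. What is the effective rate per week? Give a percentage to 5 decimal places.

0.13272%

The per-week rate i satisfies (1 + i)^52 = 1 + 0.0714.
i = 1.0714^(1/52) − 1 = 0.0013272 = 0.13272%.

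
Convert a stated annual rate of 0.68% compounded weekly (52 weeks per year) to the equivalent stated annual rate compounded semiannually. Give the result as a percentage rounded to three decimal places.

0.681%

EAR = (1 + 0.0068/52)^52 − 1 = 0.006823.
Solve (1 + r/2)^2 = 1.006823: r/2 = 1.006823^(1/2) − 1 = 0.003406, so r = 0.006811 = 0.681%.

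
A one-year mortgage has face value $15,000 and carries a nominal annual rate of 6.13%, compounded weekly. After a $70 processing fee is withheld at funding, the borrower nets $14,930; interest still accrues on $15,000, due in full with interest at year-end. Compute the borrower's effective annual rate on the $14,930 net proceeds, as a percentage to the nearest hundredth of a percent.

Amount owed after one year: 15,000 × (1 + 0.0613/52)^52 = 15,000 × 1.063179 = $15,947.69.
Effective rate on net proceeds: 15,947.69 / 14,930 − 1 = 0.068164 = 6.82%.

6.82%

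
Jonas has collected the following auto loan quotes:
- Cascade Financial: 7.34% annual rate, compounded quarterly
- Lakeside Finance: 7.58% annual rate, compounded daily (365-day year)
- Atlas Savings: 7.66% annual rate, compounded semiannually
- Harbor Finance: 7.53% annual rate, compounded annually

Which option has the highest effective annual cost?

Lakeside Finance

Cascade Financial: (1 + 0.0734/4)^4 − 1 = 7.545%
Lakeside Finance: (1 + 0.0758/365)^365 − 1 = 7.874%
Atlas Savings: (1 + 0.0766/2)^2 − 1 = 7.807%
Harbor Finance: compounded annually, EAR = 7.530%
The highest effective annual rate is Lakeside Finance at 7.874%.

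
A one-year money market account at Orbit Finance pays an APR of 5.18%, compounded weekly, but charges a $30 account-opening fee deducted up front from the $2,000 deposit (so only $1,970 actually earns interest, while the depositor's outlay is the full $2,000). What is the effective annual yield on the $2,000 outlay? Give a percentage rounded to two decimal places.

Value after one year: 1,970 × (1 + 0.0518/52)^52 = 1,970 × 1.053138 = $2,074.68.
Effective yield on the $2,000 outlay: 2,074.68 / 2,000 − 1 = 0.037341 = 3.73%.

3.73%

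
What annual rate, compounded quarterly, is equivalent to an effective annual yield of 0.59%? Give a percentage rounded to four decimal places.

0.5887%

(1 + r/4)^4 − 1 = 0.0059, so 1 + r/4 = 1.0059^(1/4).
r/4 = 0.001472, so r = 0.005887 = 0.5887%.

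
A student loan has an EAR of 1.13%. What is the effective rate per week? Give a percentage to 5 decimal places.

0.02161%

The per-week rate i satisfies (1 + i)^52 = 1 + 0.0113.
i = 1.0113^(1/52) − 1 = 0.0002161 = 0.02161%.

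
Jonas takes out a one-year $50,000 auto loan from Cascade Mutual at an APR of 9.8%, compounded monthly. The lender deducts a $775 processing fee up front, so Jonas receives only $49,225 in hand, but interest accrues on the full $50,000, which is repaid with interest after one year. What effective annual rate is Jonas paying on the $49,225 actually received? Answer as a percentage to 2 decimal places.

11.99%

Amount owed after one year: 50,000 × (1 + 0.098/12)^12 = 50,000 × 1.102524 = $55,126.19.
Effective rate on net proceeds: 55,126.19 / 49,225 − 1 = 0.119882 = 11.99%.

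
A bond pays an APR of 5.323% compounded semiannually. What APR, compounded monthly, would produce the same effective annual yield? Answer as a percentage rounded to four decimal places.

EAR = (1 + 0.05323/2)^2 − 1 = 0.053938.
Solve (1 + r/12)^12 = 1.053938: r/12 = 1.053938^(1/12) − 1 = 0.004387, so r = 0.052649 = 5.2649%.

5.2649%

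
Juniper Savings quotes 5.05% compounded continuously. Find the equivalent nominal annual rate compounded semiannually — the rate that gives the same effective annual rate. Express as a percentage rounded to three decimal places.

5.114%

EAR under continuous compounding: e^0.0505 − 1 = 0.051797.
Solve (1 + r/2)^2 = 1.051797: r/2 = 1.051797^(1/2) − 1 = 0.025571, so r = 0.051143 = 5.114%.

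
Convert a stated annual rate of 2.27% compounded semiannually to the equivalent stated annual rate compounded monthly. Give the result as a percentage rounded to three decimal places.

2.259%

EAR = (1 + 0.0227/2)^2 − 1 = 0.022829.
Solve (1 + r/12)^12 = 1.022829: r/12 = 1.022829^(1/12) − 1 = 0.001883, so r = 0.022593 = 2.259%.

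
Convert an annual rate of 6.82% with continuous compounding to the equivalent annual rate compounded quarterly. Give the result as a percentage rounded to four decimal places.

EAR under continuous compounding: e^0.0682 − 1 = 0.070579.
Solve (1 + r/4)^4 = 1.070579: r/4 = 1.070579^(1/4) − 1 = 0.017196, so r = 0.068785 = 6.8785%.

6.8785%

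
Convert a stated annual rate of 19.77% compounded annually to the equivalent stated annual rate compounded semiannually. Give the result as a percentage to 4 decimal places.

18.8790%

Compounded annually, EAR = nominal = 0.197700.
Solve (1 + r/2)^2 = 1.197700: r/2 = 1.197700^(1/2) − 1 = 0.094395, so r = 0.188790 = 18.8790%.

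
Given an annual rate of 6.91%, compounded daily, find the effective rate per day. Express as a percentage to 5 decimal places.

With a nominal annual rate compounded daily, the periodic rate is the nominal rate divided by 365.
i = 0.0691 / 365 = 0.0001893 = 0.01893%.

0.01893%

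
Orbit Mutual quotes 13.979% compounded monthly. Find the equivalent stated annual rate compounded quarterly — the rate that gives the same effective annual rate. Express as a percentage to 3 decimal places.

EAR = (1 + 0.13979/12)^12 − 1 = 0.149103.
Solve (1 + r/4)^4 = 1.149103: r/4 = 1.149103^(1/4) − 1 = 0.035356, so r = 0.141425 = 14.142%.

14.142%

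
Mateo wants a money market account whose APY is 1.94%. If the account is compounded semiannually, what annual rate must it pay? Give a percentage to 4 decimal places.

(1 + r/2)^2 − 1 = 0.0194, so 1 + r/2 = 1.0194^(1/2).
r/2 = 0.009653, so r = 0.019307 = 1.9307%.

1.9307%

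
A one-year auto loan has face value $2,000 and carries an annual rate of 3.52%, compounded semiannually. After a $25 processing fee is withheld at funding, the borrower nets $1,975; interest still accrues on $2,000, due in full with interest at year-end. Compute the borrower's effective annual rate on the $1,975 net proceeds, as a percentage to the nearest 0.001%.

4.862%

Amount owed after one year: 2,000 × (1 + 0.0352/2)^2 = 2,000 × 1.035510 = $2,071.02.
Effective rate on net proceeds: 2,071.02 / 1,975 − 1 = 0.048617 = 4.862%.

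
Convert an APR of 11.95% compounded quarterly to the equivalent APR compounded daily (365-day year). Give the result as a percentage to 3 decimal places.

11.777%

EAR = (1 + 0.1195/4)^4 − 1 = 0.124963.
Solve (1 + r/365)^365 = 1.124963: r/365 = 1.124963^(1/365) − 1 = 0.000323, so r = 0.117769 = 11.777%.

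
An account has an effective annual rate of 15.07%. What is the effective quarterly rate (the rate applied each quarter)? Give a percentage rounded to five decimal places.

3.57156%

The per-quarter rate i satisfies (1 + i)^4 = 1 + 0.1507.
i = 1.1507^(1/4) − 1 = 0.0357156 = 3.57156%.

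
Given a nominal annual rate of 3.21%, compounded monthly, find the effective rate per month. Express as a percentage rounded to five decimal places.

With a nominal annual rate compounded monthly, the periodic rate is the nominal rate divided by 12.
i = 0.0321 / 12 = 0.0026750 = 0.26750%.

0.26750%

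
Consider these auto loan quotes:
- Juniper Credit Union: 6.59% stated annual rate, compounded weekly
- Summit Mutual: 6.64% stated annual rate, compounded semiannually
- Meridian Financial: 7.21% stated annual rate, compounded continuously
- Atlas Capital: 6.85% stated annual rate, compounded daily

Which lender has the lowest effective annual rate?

Summit Mutual

Juniper Credit Union: (1 + 0.0659/52)^52 − 1 = 6.808%
Summit Mutual: (1 + 0.0664/2)^2 − 1 = 6.750%
Meridian Financial: e^0.0721 − 1 = 7.476%
Atlas Capital: (1 + 0.0685/365)^365 − 1 = 7.089%
The lowest effective annual rate is Summit Mutual at 6.750%.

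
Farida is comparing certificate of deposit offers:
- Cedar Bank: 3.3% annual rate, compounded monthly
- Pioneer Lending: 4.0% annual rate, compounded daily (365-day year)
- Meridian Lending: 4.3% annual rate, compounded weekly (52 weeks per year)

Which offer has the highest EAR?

Cedar Bank: (1 + 0.033/12)^12 − 1 = 3.350%
Pioneer Lending: (1 + 0.040/365)^365 − 1 = 4.081%
Meridian Lending: (1 + 0.043/52)^52 − 1 = 4.392%
The highest effective annual rate is Meridian Lending at 4.392%.

Meridian Lending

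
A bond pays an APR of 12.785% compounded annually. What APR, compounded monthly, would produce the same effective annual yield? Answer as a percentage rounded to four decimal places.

Compounded annually, EAR = nominal = 0.127850.
Solve (1 + r/12)^12 = 1.127850: r/12 = 1.127850^(1/12) − 1 = 0.010077, so r = 0.120918 = 12.0918%.

12.0918%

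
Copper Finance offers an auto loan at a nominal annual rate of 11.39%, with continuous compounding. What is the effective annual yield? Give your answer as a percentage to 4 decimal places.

12.0640%

With continuous compounding, EAR = e^0.1139 − 1.
e^0.1139 = 1.120640, so EAR = 0.120640 = 12.0640%.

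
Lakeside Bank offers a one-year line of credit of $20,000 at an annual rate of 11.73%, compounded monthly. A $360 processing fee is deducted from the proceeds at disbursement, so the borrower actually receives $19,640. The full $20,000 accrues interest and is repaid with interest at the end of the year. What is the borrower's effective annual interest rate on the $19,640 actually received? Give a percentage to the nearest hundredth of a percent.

Amount owed after one year: 20,000 × (1 + 0.1173/12)^12 = 20,000 × 1.123816 = $22,476.33.
Effective rate on net proceeds: 22,476.33 / 19,640 − 1 = 0.144416 = 14.44%.

14.44%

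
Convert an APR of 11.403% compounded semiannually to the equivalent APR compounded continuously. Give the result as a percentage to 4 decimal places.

11.0898%

EAR = (1 + 0.11403/2)^2 − 1 = 0.117281.
Equivalent continuous rate: r = ln(1 + 0.117281) = 0.110898 = 11.0898%.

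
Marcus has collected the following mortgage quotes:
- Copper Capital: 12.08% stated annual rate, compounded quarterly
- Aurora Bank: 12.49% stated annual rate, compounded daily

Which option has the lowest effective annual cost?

Copper Capital

Copper Capital: (1 + 0.1208/4)^4 − 1 = 12.638%
Aurora Bank: (1 + 0.1249/365)^365 − 1 = 13.301%
The lowest effective annual rate is Copper Capital at 12.638%.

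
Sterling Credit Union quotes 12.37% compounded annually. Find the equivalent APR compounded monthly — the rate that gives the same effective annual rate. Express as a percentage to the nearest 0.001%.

Compounded annually, EAR = nominal = 0.123700.
Solve (1 + r/12)^12 = 1.123700: r/12 = 1.123700^(1/12) − 1 = 0.009766, so r = 0.117195 = 11.720%.

11.720%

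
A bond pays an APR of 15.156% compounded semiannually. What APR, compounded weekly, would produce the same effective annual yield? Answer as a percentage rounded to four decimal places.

EAR = (1 + 0.15156/2)^2 − 1 = 0.157303.
Solve (1 + r/52)^52 = 1.157303: r/52 = 1.157303^(1/52) − 1 = 0.002813, so r = 0.146297 = 14.6297%.

14.6297%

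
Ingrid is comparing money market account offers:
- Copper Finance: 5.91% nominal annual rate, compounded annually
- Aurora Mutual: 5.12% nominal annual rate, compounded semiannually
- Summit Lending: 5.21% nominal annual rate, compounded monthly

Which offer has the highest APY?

Copper Finance: compounded annually, EAR = 5.910%
Aurora Mutual: (1 + 0.0512/2)^2 − 1 = 5.186%
Summit Lending: (1 + 0.0521/12)^12 − 1 = 5.336%
The highest effective annual rate is Copper Finance at 5.910%.

Copper Finance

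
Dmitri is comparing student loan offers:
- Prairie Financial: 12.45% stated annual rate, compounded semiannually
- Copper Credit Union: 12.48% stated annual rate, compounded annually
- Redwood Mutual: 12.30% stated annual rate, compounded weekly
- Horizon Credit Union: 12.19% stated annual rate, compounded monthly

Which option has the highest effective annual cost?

Prairie Financial: (1 + 0.1245/2)^2 − 1 = 12.838%
Copper Credit Union: compounded annually, EAR = 12.480%
Redwood Mutual: (1 + 0.1230/52)^52 − 1 = 13.072%
Horizon Credit Union: (1 + 0.1219/12)^12 − 1 = 12.895%
The highest effective annual rate is Redwood Mutual at 13.072%.

Redwood Mutual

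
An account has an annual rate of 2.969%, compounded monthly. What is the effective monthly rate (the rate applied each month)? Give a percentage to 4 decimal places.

With a nominal annual rate compounded monthly, the periodic rate is the nominal rate divided by 12.
i = 0.02969 / 12 = 0.0024742 = 0.2474%.

0.2474%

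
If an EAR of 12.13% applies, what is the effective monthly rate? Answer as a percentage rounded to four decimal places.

The per-month rate i satisfies (1 + i)^12 = 1 + 0.1213.
i = 1.1213^(1/12) − 1 = 0.0095864 = 0.9586%.

0.9586%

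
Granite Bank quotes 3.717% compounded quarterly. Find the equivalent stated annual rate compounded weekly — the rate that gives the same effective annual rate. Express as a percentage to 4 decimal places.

3.7012%

EAR = (1 + 0.03717/4)^4 − 1 = 0.037691.
Solve (1 + r/52)^52 = 1.037691: r/52 = 1.037691^(1/52) − 1 = 0.000712, so r = 0.037012 = 3.7012%.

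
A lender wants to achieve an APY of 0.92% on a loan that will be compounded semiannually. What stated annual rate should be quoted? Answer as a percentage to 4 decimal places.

(1 + r/2)^2 − 1 = 0.0092, so 1 + r/2 = 1.0092^(1/2).
r/2 = 0.004589, so r = 0.009179 = 0.9179%.

0.9179%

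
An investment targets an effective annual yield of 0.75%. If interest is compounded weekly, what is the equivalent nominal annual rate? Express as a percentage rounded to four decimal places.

0.7473%

(1 + r/52)^52 − 1 = 0.0075, so 1 + r/52 = 1.0075^(1/52).
r/52 = 0.000144, so r = 0.007473 = 0.7473%.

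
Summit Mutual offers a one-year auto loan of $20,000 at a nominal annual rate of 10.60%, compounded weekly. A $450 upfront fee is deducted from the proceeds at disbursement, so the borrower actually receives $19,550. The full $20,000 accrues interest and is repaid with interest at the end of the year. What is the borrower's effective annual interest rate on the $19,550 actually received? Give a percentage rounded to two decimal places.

13.73%

Amount owed after one year: 20,000 × (1 + 0.1060/52)^52 = 20,000 × 1.111702 = $22,234.04.
Effective rate on net proceeds: 22,234.04 / 19,550 − 1 = 0.137291 = 13.73%.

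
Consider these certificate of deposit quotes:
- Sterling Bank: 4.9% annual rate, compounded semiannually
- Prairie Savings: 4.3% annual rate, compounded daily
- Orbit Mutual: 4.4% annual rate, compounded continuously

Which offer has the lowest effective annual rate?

Prairie Savings

Sterling Bank: (1 + 0.049/2)^2 − 1 = 4.960%
Prairie Savings: (1 + 0.043/365)^365 − 1 = 4.394%
Orbit Mutual: e^0.044 − 1 = 4.498%
The lowest effective annual rate is Prairie Savings at 4.394%.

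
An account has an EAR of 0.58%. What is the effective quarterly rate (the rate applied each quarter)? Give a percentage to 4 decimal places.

The per-quarter rate i satisfies (1 + i)^4 = 1 + 0.0058.
i = 1.0058^(1/4) − 1 = 0.0014469 = 0.1447%.

0.1447%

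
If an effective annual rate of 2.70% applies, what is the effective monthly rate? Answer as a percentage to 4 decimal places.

The per-month rate i satisfies (1 + i)^12 = 1 + 0.0270.
i = 1.0270^(1/12) − 1 = 0.0022226 = 0.2223%.

0.2223%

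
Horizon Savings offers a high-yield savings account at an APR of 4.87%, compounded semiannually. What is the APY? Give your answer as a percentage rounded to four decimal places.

4.9293%

EAR = (1 + 0.0487/2)^2 − 1.
= (1 + 0.024350)^2 − 1 = 1.049293 − 1 = 4.9293%.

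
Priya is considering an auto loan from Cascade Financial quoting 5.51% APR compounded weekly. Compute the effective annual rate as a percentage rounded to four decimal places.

5.6615%

EAR = (1 + 0.0551/52)^52 − 1.
= (1 + 0.001060)^52 − 1 = 1.056615 − 1 = 5.6615%.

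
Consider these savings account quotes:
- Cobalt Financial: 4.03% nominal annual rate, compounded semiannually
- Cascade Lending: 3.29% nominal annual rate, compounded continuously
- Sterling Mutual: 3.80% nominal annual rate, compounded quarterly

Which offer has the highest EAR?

Cobalt Financial

Cobalt Financial: (1 + 0.0403/2)^2 − 1 = 4.071%
Cascade Lending: e^0.0329 − 1 = 3.345%
Sterling Mutual: (1 + 0.0380/4)^4 − 1 = 3.854%
The highest effective annual rate is Cobalt Financial at 4.071%.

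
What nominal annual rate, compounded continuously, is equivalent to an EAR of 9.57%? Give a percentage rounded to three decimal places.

9.139%

Continuous: nominal r satisfies e^r − 1 = 0.0957.
r = ln(1 + 0.0957) = ln(1.0957) = 0.091393 = 9.139%.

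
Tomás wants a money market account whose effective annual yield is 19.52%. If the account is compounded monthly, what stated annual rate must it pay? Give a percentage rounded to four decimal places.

(1 + r/12)^12 − 1 = 0.1952, so 1 + r/12 = 1.1952^(1/12).
r/12 = 0.014970, so r = 0.179645 = 17.9645%.

17.9645%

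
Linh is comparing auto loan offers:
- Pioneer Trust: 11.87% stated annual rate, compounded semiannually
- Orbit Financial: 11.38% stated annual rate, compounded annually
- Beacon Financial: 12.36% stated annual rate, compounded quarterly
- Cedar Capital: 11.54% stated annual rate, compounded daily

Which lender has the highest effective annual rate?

Beacon Financial

Pioneer Trust: (1 + 0.1187/2)^2 − 1 = 12.222%
Orbit Financial: compounded annually, EAR = 11.380%
Beacon Financial: (1 + 0.1236/4)^4 − 1 = 12.945%
Cedar Capital: (1 + 0.1154/365)^365 − 1 = 12.230%
The highest effective annual rate is Beacon Financial at 12.945%.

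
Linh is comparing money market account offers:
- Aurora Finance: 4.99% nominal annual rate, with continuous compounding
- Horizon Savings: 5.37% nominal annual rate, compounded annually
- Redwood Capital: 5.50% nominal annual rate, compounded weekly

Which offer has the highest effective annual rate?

Redwood Capital

Aurora Finance: e^0.0499 − 1 = 5.117%
Horizon Savings: compounded annually, EAR = 5.370%
Redwood Capital: (1 + 0.0550/52)^52 − 1 = 5.651%
The highest effective annual rate is Redwood Capital at 5.651%.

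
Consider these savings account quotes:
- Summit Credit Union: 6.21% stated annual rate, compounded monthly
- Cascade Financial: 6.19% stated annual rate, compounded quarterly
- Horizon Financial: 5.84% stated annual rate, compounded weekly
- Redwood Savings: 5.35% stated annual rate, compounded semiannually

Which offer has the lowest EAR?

Summit Credit Union: (1 + 0.0621/12)^12 − 1 = 6.390%
Cascade Financial: (1 + 0.0619/4)^4 − 1 = 6.335%
Horizon Financial: (1 + 0.0584/52)^52 − 1 = 6.010%
Redwood Savings: (1 + 0.0535/2)^2 − 1 = 5.422%
The lowest effective annual rate is Redwood Savings at 5.422%.

Redwood Savings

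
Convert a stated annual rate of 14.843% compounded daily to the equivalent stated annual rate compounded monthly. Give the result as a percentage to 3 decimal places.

EAR = (1 + 0.14843/365)^365 − 1 = 0.159977.
Solve (1 + r/12)^12 = 1.159977: r/12 = 1.159977^(1/12) − 1 = 0.012443, so r = 0.149321 = 14.932%.

14.932%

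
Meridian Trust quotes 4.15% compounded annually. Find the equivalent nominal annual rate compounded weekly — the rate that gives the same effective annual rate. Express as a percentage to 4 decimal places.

Compounded annually, EAR = nominal = 0.041500.
Solve (1 + r/52)^52 = 1.041500: r/52 = 1.041500^(1/52) − 1 = 0.000782, so r = 0.040678 = 4.0678%.

4.0678%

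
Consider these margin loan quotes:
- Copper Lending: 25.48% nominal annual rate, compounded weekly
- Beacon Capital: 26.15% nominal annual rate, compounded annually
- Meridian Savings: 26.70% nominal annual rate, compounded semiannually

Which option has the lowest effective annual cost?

Beacon Capital

Copper Lending: (1 + 0.2548/52)^52 − 1 = 28.940%
Beacon Capital: compounded annually, EAR = 26.150%
Meridian Savings: (1 + 0.2670/2)^2 − 1 = 28.482%
The lowest effective annual rate is Beacon Capital at 26.150%.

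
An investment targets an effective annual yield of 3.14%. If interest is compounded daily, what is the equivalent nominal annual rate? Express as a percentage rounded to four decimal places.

3.0918%

(1 + r/365)^365 − 1 = 0.0314, so 1 + r/365 = 1.0314^(1/365).
r/365 = 0.000085, so r = 0.030918 = 3.0918%.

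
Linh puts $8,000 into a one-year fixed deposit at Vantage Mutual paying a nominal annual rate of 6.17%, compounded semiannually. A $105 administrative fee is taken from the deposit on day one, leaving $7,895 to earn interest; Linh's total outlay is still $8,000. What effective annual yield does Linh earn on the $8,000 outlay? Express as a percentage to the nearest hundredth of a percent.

4.87%

Value after one year: 7,895 × (1 + 0.0617/2)^2 = 7,895 × 1.062652 = $8,389.64.
Effective yield on the $8,000 outlay: 8,389.64 / 8,000 − 1 = 0.048704 = 4.87%.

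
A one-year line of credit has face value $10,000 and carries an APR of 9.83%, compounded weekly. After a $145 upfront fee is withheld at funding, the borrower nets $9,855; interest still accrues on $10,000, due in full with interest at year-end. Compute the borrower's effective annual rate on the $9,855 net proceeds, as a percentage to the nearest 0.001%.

11.942%

Amount owed after one year: 10,000 × (1 + 0.0983/52)^52 = 10,000 × 1.103191 = $11,031.91.
Effective rate on net proceeds: 11,031.91 / 9,855 − 1 = 0.119423 = 11.942%.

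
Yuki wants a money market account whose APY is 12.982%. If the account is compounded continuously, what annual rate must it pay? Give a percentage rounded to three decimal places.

Continuous: nominal r satisfies e^r − 1 = 0.12982.
r = ln(1 + 0.12982) = ln(1.12982) = 0.122058 = 12.206%.

12.206%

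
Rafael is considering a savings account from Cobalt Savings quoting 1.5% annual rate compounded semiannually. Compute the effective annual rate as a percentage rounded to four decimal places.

1.5056%

EAR = (1 + 0.015/2)^2 − 1.
= (1 + 0.007500)^2 − 1 = 1.015056 − 1 = 1.5056%.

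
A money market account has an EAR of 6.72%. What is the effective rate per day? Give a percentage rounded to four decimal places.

The per-day rate i satisfies (1 + i)^365 = 1 + 0.0672.
i = 1.0672^(1/365) − 1 = 0.0001782 = 0.0178%.

0.0178%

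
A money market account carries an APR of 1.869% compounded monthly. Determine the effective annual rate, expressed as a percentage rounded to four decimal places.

EAR = (1 + 0.01869/12)^12 − 1.
= (1 + 0.001557)^12 − 1 = 1.018851 − 1 = 1.8851%.

1.8851%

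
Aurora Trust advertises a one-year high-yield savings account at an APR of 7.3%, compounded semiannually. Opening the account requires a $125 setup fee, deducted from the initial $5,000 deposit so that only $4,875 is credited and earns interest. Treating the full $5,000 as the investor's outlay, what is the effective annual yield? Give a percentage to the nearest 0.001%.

Value after one year: 4,875 × (1 + 0.073/2)^2 = 4,875 × 1.074332 = $5,237.37.
Effective yield on the $5,000 outlay: 5,237.37 / 5,000 − 1 = 0.047474 = 4.747%.

4.747%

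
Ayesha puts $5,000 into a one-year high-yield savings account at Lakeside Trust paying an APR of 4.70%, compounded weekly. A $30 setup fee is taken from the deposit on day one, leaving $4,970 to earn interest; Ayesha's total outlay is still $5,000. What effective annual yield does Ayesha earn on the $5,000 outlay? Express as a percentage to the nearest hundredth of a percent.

4.18%

Value after one year: 4,970 × (1 + 0.0470/52)^52 = 4,970 × 1.048100 = $5,209.06.
Effective yield on the $5,000 outlay: 5,209.06 / 5,000 − 1 = 0.041811 = 4.18%.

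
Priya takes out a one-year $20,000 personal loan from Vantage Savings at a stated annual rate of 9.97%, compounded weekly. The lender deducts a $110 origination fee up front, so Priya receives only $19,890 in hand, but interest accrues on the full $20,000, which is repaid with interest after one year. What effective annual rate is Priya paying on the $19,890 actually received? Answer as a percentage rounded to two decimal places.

11.08%

Amount owed after one year: 20,000 × (1 + 0.0997/52)^52 = 20,000 × 1.104734 = $22,094.68.
Effective rate on net proceeds: 22,094.68 / 19,890 − 1 = 0.110844 = 11.08%.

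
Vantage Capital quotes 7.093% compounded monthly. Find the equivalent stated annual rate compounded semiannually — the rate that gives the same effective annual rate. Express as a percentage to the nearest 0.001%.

EAR = (1 + 0.07093/12)^12 − 1 = 0.073282.
Solve (1 + r/2)^2 = 1.073282: r/2 = 1.073282^(1/2) − 1 = 0.035993, so r = 0.071986 = 7.199%.

7.199%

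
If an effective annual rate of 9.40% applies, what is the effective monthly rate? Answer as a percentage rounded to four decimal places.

The per-month rate i satisfies (1 + i)^12 = 1 + 0.0940.
i = 1.0940^(1/12) − 1 = 0.0075148 = 0.7515%.

0.7515%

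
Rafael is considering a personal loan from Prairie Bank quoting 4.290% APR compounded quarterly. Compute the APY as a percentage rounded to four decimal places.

4.3595%

EAR = (1 + 0.04290/4)^4 − 1.
= (1 + 0.010725)^4 − 1 = 1.043595 − 1 = 4.3595%.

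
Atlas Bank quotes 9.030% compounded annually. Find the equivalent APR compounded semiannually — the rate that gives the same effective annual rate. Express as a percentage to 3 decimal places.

Compounded annually, EAR = nominal = 0.090300.
Solve (1 + r/2)^2 = 1.090300: r/2 = 1.090300^(1/2) − 1 = 0.044174, so r = 0.088349 = 8.835%.

8.835%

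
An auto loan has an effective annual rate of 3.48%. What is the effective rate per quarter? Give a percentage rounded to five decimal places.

0.85887%

The per-quarter rate i satisfies (1 + i)^4 = 1 + 0.0348.
i = 1.0348^(1/4) − 1 = 0.0085887 = 0.85887%.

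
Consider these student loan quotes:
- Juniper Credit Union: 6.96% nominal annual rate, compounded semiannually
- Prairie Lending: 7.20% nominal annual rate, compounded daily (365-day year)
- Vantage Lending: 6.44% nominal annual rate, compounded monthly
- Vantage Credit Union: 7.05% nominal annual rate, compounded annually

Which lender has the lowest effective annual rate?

Vantage Lending

Juniper Credit Union: (1 + 0.0696/2)^2 − 1 = 7.081%
Prairie Lending: (1 + 0.0720/365)^365 − 1 = 7.465%
Vantage Lending: (1 + 0.0644/12)^12 − 1 = 6.634%
Vantage Credit Union: compounded annually, EAR = 7.050%
The lowest effective annual rate is Vantage Lending at 6.634%.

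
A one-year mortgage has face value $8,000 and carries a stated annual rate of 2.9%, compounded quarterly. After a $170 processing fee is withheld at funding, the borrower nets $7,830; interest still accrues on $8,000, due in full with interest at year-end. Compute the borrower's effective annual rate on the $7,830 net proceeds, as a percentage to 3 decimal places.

Amount owed after one year: 8,000 × (1 + 0.029/4)^4 = 8,000 × 1.029317 = $8,234.54.
Effective rate on net proceeds: 8,234.54 / 7,830 − 1 = 0.051665 = 5.166%.

5.166%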